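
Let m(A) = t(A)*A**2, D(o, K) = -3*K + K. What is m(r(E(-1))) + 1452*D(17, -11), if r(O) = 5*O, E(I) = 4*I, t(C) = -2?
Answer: 31144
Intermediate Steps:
D(o, K) = -2*K
m(A) = -2*A**2
m(r(E(-1))) + 1452*D(17, -11) = -2*(5*(4*(-1)))**2 + 1452*(-2*(-11)) = -2*(5*(-4))**2 + 1452*22 = -2*(-20)**2 + 31944 = -2*400 + 31944 = -800 + 31944 = 31144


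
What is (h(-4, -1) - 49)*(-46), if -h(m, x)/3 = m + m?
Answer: 1150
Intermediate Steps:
h(m, x) = -6*m (h(m, x) = -3*(m + m) = -6*m)
(h(-4, -1) - 49)*(-46) = (-6*(-4) - 49)*(-46) = (24 - 49)*(-46) = -25*(-46) = 1150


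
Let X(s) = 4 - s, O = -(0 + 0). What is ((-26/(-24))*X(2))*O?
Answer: 0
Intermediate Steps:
O = 0 (O = -1*0 = 0)
((-26/(-24))*X(2))*O = ((-26/(-24))*(4 - 1*2))*0 = ((-26*(-1/24))*(4 - 2))*0 = ((13/12)*2)*0 = (13/6)*0 = 0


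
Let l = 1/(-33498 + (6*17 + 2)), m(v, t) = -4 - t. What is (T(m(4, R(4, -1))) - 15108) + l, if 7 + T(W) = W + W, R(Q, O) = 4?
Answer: -505284615/33394 ≈ -15131.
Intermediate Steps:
l = -1/33394 (l = 1/(-33498 + (102 + 2)) = 1/(-33498 + 104) = 1/(-33394) = -1/33394 ≈ -2.9946e-5)
T(W) = -7 + 2*W (T(W) = -7 + (W + W) = -7 + 2*W)
(T(m(4, R(4, -1))) - 15108) + l = ((-7 + 2*(-4 - 1*4)) - 15108) - 1/33394 = ((-7 + 2*(-4 - 4)) - 15108) - 1/33394 = ((-7 + 2*(-8)) - 15108) - 1/33394 = ((-7 - 16) - 15108) - 1/33394 = (-23 - 15108) - 1/33394 = -15131 - 1/33394 = -505284615/33394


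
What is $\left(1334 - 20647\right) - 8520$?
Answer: $-27833$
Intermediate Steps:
$\left(1334 - 20647\right) - 8520 = -19313 - 8520 = -27833$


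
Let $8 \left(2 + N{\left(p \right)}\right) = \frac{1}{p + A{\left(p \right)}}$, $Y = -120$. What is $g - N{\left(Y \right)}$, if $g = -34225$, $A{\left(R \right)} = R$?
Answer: $- \frac{65708159}{1920} \approx -34223.0$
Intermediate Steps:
$N{\left(p \right)} = -2 + \frac{1}{16 p}$ ($N{\left(p \right)} = -2 + \frac{1}{8 \left(p + p\right)} = -2 + \frac{1}{8 \cdot 2 p} = -2 + \frac{\frac{1}{2} \frac{1}{p}}{8} = -2 + \frac{1}{16 p}$)
$g - N{\left(Y \right)} = -34225 - \left(-2 + \frac{1}{16 \left(-120\right)}\right) = -34225 - \left(-2 + \frac{1}{16} \left(- \frac{1}{120}\right)\right) = -34225 - \left(-2 - \frac{1}{1920}\right) = -34225 - - \frac{3841}{1920} = -34225 + \frac{3841}{1920} = - \frac{65708159}{1920}$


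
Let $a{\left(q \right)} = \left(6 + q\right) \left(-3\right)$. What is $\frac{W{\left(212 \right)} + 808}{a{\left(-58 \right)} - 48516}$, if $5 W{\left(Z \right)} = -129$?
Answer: $- \frac{3911}{241800} \approx -0.016175$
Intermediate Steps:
$W{\left(Z \right)} = - \frac{129}{5}$ ($W{\left(Z \right)} = \frac{1}{5} \left(-129\right) = - \frac{129}{5}$)
$a{\left(q \right)} = -18 - 3 q$
$\frac{W{\left(212 \right)} + 808}{a{\left(-58 \right)} - 48516} = \frac{- \frac{129}{5} + 808}{\left(-18 - -174\right) - 48516} = \frac{3911}{5 \left(\left(-18 + 174\right) - 48516\right)} = \frac{3911}{5 \left(156 - 48516\right)} = \frac{3911}{5 \left(-48360\right)} = \frac{3911}{5} \left(- \frac{1}{48360}\right) = - \frac{3911}{241800}$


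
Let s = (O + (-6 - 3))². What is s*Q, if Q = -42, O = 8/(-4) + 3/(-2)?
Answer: -13125/2 ≈ -6562.5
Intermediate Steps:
O = -7/2 (O = 8*(-¼) + 3*(-½) = -2 - 3/2 = -7/2 ≈ -3.5000)
s = 625/4 (s = (-7/2 + (-6 - 3))² = (-7/2 - 9)² = (-25/2)² = 625/4 ≈ 156.25)
s*Q = (625/4)*(-42) = -13125/2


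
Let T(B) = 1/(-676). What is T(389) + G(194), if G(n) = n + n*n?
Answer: 25573079/676 ≈ 37830.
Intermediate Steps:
G(n) = n + n**2
T(B) = -1/676
T(389) + G(194) = -1/676 + 194*(1 + 194) = -1/676 + 194*195 = -1/676 + 37830 = 25573079/676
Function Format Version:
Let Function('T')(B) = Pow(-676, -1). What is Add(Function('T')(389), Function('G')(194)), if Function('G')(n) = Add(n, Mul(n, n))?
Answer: Rational(25573079, 676) ≈ 37830.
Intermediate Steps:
Function('G')(n) = Add(n, Pow(n, 2))
Function('T')(B) = Rational(-1, 676)
Add(Function('T')(389), Function('G')(194)) = Add(Rational(-1, 676), Mul(194, Add(1, 194))) = Add(Rational(-1, 676), Mul(194, 195)) = Add(Rational(-1, 676), 37830) = Rational(25573079, 676)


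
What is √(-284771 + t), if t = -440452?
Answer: I*√725223 ≈ 851.6*I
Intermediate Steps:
√(-284771 + t) = √(-284771 - 440452) = √(-725223) = I*√725223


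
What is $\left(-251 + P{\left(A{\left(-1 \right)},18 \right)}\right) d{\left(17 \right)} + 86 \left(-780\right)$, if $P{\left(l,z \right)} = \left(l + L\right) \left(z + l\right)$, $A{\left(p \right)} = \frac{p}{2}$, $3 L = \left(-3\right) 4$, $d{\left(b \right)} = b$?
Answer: $- \frac{290743}{4} \approx -72686.0$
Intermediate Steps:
$L = -4$ ($L = \frac{\left(-3\right) 4}{3} = \frac{1}{3} \left(-12\right) = -4$)
$A{\left(p \right)} = \frac{p}{2}$ ($A{\left(p \right)} = p \frac{1}{2} = \frac{p}{2}$)
$P{\left(l,z \right)} = \left(-4 + l\right) \left(l + z\right)$ ($P{\left(l,z \right)} = \left(l - 4\right) \left(z + l\right) = \left(-4 + l\right) \left(l + z\right)$)
$\left(-251 + P{\left(A{\left(-1 \right)},18 \right)}\right) d{\left(17 \right)} + 86 \left(-780\right) = \left(-251 - \left(72 - \frac{1}{4} - \frac{1}{2} \left(-1\right) 18 + 4 \cdot \frac{1}{2} \left(-1\right)\right)\right) 17 + 86 \left(-780\right) = \left(-251 - \left(79 - \frac{1}{4}\right)\right) 17 - 67080 = \left(-251 + \left(\frac{1}{4} + 2 - 72 - 9\right)\right) 17 - 67080 = \left(-251 - \frac{315}{4}\right) 17 - 67080 = \left(- \frac{1319}{4}\right) 17 - 67080 = - \frac{22423}{4} - 67080 = - \frac{290743}{4}$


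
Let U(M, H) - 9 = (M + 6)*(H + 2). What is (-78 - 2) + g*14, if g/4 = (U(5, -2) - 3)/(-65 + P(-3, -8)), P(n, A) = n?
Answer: -1444/17 ≈ -84.941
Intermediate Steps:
U(M, H) = 9 + (2 + H)*(6 + M) (U(M, H) = 9 + (M + 6)*(H + 2) = 9 + (6 + M)*(2 + H) = 9 + (2 + H)*(6 + M))
g = -6/17 (g = 4*(((21 + 2*5 + 6*(-2) - 2*5) - 3)/(-65 - 3)) = 4*(((21 + 10 - 12 - 10) - 3)/(-68)) = 4*((9 - 3)*(-1/68)) = 4*(6*(-1/68)) = 4*(-3/34) = -6/17 ≈ -0.35294)
(-78 - 2) + g*14 = (-78 - 2) - 6/17*14 = -80 - 84/17 = -1444/17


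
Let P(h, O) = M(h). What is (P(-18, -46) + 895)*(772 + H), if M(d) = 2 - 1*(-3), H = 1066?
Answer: 1654200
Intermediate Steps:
M(d) = 5 (M(d) = 2 + 3 = 5)
P(h, O) = 5
(P(-18, -46) + 895)*(772 + H) = (5 + 895)*(772 + 1066) = 900*1838 = 1654200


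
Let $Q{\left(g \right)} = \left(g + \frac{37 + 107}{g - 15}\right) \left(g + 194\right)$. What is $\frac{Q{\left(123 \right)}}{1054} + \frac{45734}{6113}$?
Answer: $\frac{867418141}{19329306} \approx 44.876$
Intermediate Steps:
$Q{\left(g \right)} = \left(194 + g\right) \left(g + \frac{144}{-15 + g}\right)$ ($Q{\left(g \right)} = \left(g + \frac{144}{-15 + g}\right) \left(194 + g\right) = \left(194 + g\right) \left(g + \frac{144}{-15 + g}\right)$)
$\frac{Q{\left(123 \right)}}{1054} + \frac{45734}{6113} = \frac{\frac{1}{-15 + 123} \left(27936 + 123^{3} - 340218 + 179 \cdot 123^{2}\right)}{1054} + \frac{45734}{6113} = \frac{27936 + 1860867 - 340218 + 179 \cdot 15129}{108} \cdot \frac{1}{1054} + 45734 \cdot \frac{1}{6113} = \frac{27936 + 1860867 - 340218 + 2708091}{108} \cdot \frac{1}{1054} + \frac{45734}{6113} = \frac{1}{108} \cdot 4256676 \cdot \frac{1}{1054} + \frac{45734}{6113} = \frac{118241}{3} \cdot \frac{1}{1054} + \frac{45734}{6113} = \frac{118241}{3162} + \frac{45734}{6113} = \frac{867418141}{19329306}$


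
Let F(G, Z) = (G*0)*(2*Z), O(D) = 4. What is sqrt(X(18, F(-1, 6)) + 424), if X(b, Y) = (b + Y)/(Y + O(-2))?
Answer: sqrt(1714)/2 ≈ 20.700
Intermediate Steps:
F(G, Z) = 0 (F(G, Z) = 0*(2*Z) = 0)
X(b, Y) = (Y + b)/(4 + Y) (X(b, Y) = (b + Y)/(Y + 4) = (Y + b)/(4 + Y))
sqrt(X(18, F(-1, 6)) + 424) = sqrt((0 + 18)/(4 + 0) + 424) = sqrt(18/4 + 424) = sqrt((1/4)*18 + 424) = sqrt(9/2 + 424) = sqrt(857/2) = sqrt(1714)/2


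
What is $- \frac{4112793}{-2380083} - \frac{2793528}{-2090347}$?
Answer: $\frac{5081997670665}{1658399786267} \approx 3.0644$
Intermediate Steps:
$- \frac{4112793}{-2380083} - \frac{2793528}{-2090347} = \left(-4112793\right) \left(- \frac{1}{2380083}\right) - - \frac{2793528}{2090347} = \frac{1370931}{793361} + \frac{2793528}{2090347} = \frac{5081997670665}{1658399786267}$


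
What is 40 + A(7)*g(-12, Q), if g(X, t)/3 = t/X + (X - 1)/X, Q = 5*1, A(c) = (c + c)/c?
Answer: 44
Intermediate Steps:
A(c) = 2 (A(c) = (2*c)/c = 2)
Q = 5
g(X, t) = 3*t/X + 3*(-1 + X)/X (g(X, t) = 3*(t/X + (X - 1)/X) = 3*(t/X + (-1 + X)/X) = 3*t/X + 3*(-1 + X)/X)
40 + A(7)*g(-12, Q) = 40 + 2*(3*(-1 - 12 + 5)/(-12)) = 40 + 2*(3*(-1/12)*(-8)) = 40 + 2*2 = 40 + 4 = 44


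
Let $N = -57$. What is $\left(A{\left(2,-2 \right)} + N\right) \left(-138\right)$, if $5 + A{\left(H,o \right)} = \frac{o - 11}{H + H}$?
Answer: $\frac{18009}{2} \approx 9004.5$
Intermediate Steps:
$A{\left(H,o \right)} = -5 + \frac{-11 + o}{2 H}$ ($A{\left(H,o \right)} = -5 + \frac{o - 11}{H + H} = -5 + \frac{-11 + o}{2 H}$)
$\left(A{\left(2,-2 \right)} + N\right) \left(-138\right) = \left(\frac{-11 - 2 - 20}{2 \cdot 2} - 57\right) \left(-138\right) = \left(\frac{1}{2} \cdot \frac{1}{2} \left(-11 - 2 - 20\right) - 57\right) \left(-138\right) = \left(\frac{1}{2} \cdot \frac{1}{2} \left(-33\right) - 57\right) \left(-138\right) = \left(- \frac{33}{4} - 57\right) \left(-138\right) = \left(- \frac{261}{4}\right) \left(-138\right) = \frac{18009}{2}$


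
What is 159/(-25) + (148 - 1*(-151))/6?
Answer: 6521/150 ≈ 43.473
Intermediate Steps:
159/(-25) + (148 - 1*(-151))/6 = 159*(-1/25) + (148 + 151)*(⅙) = -159/25 + 299*(⅙) = -159/25 + 299/6 = 6521/150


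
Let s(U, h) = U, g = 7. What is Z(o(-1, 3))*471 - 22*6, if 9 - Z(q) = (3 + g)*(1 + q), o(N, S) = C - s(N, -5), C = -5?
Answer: 18237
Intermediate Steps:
o(N, S) = -5 - N
Z(q) = -1 - 10*q (Z(q) = 9 - (3 + 7)*(1 + q) = 9 - 10*(1 + q) = 9 - (10 + 10*q) = 9 + (-10 - 10*q) = -1 - 10*q)
Z(o(-1, 3))*471 - 22*6 = (-1 - 10*(-5 - 1*(-1)))*471 - 22*6 = (-1 - 10*(-5 + 1))*471 - 132 = (-1 - 10*(-4))*471 - 132 = (-1 + 40)*471 - 132 = 39*471 - 132 = 18369 - 132 = 18237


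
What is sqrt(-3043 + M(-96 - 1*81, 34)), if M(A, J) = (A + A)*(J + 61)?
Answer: 13*I*sqrt(217) ≈ 191.5*I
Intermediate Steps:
M(A, J) = 2*A*(61 + J) (M(A, J) = (2*A)*(61 + J) = 2*A*(61 + J))
sqrt(-3043 + M(-96 - 1*81, 34)) = sqrt(-3043 + 2*(-96 - 1*81)*(61 + 34)) = sqrt(-3043 + 2*(-96 - 81)*95) = sqrt(-3043 + 2*(-177)*95) = sqrt(-3043 - 33630) = sqrt(-36673) = 13*I*sqrt(217)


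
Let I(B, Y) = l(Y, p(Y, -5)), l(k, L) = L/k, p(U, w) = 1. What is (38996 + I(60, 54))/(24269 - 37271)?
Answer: -191435/63828 ≈ -2.9992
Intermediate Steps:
I(B, Y) = 1/Y
(38996 + I(60, 54))/(24269 - 37271) = (38996 + 1/54)/(24269 - 37271) = (38996 + 1/54)/(-13002) = (2105785/54)*(-1/13002) = -191435/63828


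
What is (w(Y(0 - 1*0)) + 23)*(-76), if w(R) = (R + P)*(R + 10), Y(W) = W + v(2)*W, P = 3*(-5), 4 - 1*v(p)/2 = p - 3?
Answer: 9652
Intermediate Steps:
v(p) = 14 - 2*p (v(p) = 8 - 2*(p - 3) = 8 - 2*(-3 + p) = 8 + (6 - 2*p) = 14 - 2*p)
P = -15
Y(W) = 11*W (Y(W) = W + (14 - 2*2)*W = W + (14 - 4)*W = W + 10*W = 11*W)
w(R) = (-15 + R)*(10 + R) (w(R) = (R - 15)*(R + 10) = (-15 + R)*(10 + R))
(w(Y(0 - 1*0)) + 23)*(-76) = ((-150 + (11*(0 - 1*0))² - 55*(0 - 1*0)) + 23)*(-76) = ((-150 + (11*(0 + 0))² - 55*(0 + 0)) + 23)*(-76) = ((-150 + (11*0)² - 55*0) + 23)*(-76) = ((-150 + 0² - 5*0) + 23)*(-76) = ((-150 + 0 + 0) + 23)*(-76) = (-150 + 23)*(-76) = -127*(-76) = 9652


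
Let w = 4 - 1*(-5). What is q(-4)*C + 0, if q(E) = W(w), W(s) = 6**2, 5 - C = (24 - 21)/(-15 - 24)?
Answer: 2376/13 ≈ 182.77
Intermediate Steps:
C = 66/13 (C = 5 - (24 - 21)/(-15 - 24) = 5 - 3/(-39) = 5 - 3*(-1)/39 = 5 - 1*(-1/13) = 5 + 1/13 = 66/13 ≈ 5.0769)
w = 9 (w = 4 + 5 = 9)
W(s) = 36
q(E) = 36
q(-4)*C + 0 = 36*(66/13) + 0 = 2376/13 + 0 = 2376/13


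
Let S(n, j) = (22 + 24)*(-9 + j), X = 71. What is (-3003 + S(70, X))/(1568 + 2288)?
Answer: -151/3856 ≈ -0.039160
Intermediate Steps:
S(n, j) = -414 + 46*j (S(n, j) = 46*(-9 + j) = -414 + 46*j)
(-3003 + S(70, X))/(1568 + 2288) = (-3003 + (-414 + 46*71))/(1568 + 2288) = (-3003 + (-414 + 3266))/3856 = (-3003 + 2852)*(1/3856) = -151*1/3856 = -151/3856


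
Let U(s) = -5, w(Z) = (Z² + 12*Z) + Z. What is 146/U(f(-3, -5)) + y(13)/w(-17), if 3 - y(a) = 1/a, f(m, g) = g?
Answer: -64437/2210 ≈ -29.157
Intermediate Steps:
w(Z) = Z² + 13*Z
y(a) = 3 - 1/a
146/U(f(-3, -5)) + y(13)/w(-17) = 146/(-5) + (3 - 1/13)/((-17*(13 - 17))) = 146*(-⅕) + (3 - 1*1/13)/((-17*(-4))) = -146/5 + (3 - 1/13)/68 = -146/5 + (38/13)*(1/68) = -146/5 + 19/442 = -64437/2210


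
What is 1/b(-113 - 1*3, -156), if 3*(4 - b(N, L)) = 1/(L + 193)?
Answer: 111/443 ≈ 0.25056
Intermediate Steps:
b(N, L) = 4 - 1/(3*(193 + L)) (b(N, L) = 4 - 1/(3*(L + 193)) = 4 - 1/(3*(193 + L)))
1/b(-113 - 1*3, -156) = 1/((2315 + 12*(-156))/(3*(193 - 156))) = 1/((1/3)*(2315 - 1872)/37) = 1/((1/3)*(1/37)*443) = 1/(443/111) = 111/443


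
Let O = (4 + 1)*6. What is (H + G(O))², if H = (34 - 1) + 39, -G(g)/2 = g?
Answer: 144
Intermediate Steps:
O = 30 (O = 5*6 = 30)
G(g) = -2*g
H = 72 (H = 33 + 39 = 72)
(H + G(O))² = (72 - 2*30)² = (72 - 60)² = 12² = 144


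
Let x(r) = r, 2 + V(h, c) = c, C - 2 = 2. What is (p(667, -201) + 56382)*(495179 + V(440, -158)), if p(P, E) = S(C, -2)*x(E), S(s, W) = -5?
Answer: 28407655353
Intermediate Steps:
C = 4 (C = 2 + 2 = 4)
V(h, c) = -2 + c
p(P, E) = -5*E
(p(667, -201) + 56382)*(495179 + V(440, -158)) = (-5*(-201) + 56382)*(495179 + (-2 - 158)) = (1005 + 56382)*(495179 - 160) = 57387*495019 = 28407655353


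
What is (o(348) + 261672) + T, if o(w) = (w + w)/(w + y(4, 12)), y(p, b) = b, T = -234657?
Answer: 405254/15 ≈ 27017.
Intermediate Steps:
o(w) = 2*w/(12 + w) (o(w) = (w + w)/(w + 12) = (2*w)/(12 + w) = 2*w/(12 + w))
(o(348) + 261672) + T = (2*348/(12 + 348) + 261672) - 234657 = (2*348/360 + 261672) - 234657 = (2*348*(1/360) + 261672) - 234657 = (29/15 + 261672) - 234657 = 3925109/15 - 234657 = 405254/15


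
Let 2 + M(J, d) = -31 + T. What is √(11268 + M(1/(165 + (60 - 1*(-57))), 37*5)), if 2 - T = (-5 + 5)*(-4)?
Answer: √11237 ≈ 106.00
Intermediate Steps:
T = 2 (T = 2 - (-5 + 5)*(-4) = 2 - 0*(-4) = 2 - 1*0 = 2 + 0 = 2)
M(J, d) = -31 (M(J, d) = -2 + (-31 + 2) = -2 - 29 = -31)
√(11268 + M(1/(165 + (60 - 1*(-57))), 37*5)) = √(11268 - 31) = √11237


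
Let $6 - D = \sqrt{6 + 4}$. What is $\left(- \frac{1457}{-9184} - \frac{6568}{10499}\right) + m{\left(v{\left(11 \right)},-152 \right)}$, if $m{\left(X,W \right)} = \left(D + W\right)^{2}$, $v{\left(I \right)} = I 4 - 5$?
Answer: $\frac{2056267950547}{96422816} + 292 \sqrt{10} \approx 22249.0$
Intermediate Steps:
$v{\left(I \right)} = -5 + 4 I$ ($v{\left(I \right)} = 4 I - 5 = -5 + 4 I$)
$D = 6 - \sqrt{10}$ ($D = 6 - \sqrt{6 + 4} = 6 - \sqrt{10} \approx 2.8377$)
$m{\left(X,W \right)} = \left(6 + W - \sqrt{10}\right)^{2}$ ($m{\left(X,W \right)} = \left(\left(6 - \sqrt{10}\right) + W\right)^{2} = \left(6 + W - \sqrt{10}\right)^{2}$)
$\left(- \frac{1457}{-9184} - \frac{6568}{10499}\right) + m{\left(v{\left(11 \right)},-152 \right)} = \left(- \frac{1457}{-9184} - \frac{6568}{10499}\right) + \left(6 - 152 - \sqrt{10}\right)^{2} = \left(\left(-1457\right) \left(- \frac{1}{9184}\right) - \frac{6568}{10499}\right) + \left(-146 - \sqrt{10}\right)^{2} = \left(\frac{1457}{9184} - \frac{6568}{10499}\right) + \left(-146 - \sqrt{10}\right)^{2} = - \frac{45023469}{96422816} + \left(-146 - \sqrt{10}\right)^{2}$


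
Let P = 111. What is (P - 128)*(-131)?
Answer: 2227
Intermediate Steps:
(P - 128)*(-131) = (111 - 128)*(-131) = -17*(-131) = 2227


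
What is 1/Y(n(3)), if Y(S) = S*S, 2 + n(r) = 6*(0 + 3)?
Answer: 1/256 ≈ 0.0039063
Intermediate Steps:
n(r) = 16 (n(r) = -2 + 6*(0 + 3) = -2 + 6*3 = -2 + 18 = 16)
Y(S) = S²
1/Y(n(3)) = 1/(16²) = 1/256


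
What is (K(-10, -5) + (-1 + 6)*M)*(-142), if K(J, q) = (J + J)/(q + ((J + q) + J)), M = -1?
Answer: 1846/3 ≈ 615.33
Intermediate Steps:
K(J, q) = 2*J/(2*J + 2*q) (K(J, q) = (2*J)/(q + (q + 2*J)) = (2*J)/(2*J + 2*q) = 2*J/(2*J + 2*q))
(K(-10, -5) + (-1 + 6)*M)*(-142) = (-10/(-10 - 5) + (-1 + 6)*(-1))*(-142) = (-10/(-15) + 5*(-1))*(-142) = (-10*(-1/15) - 5)*(-142) = (⅔ - 5)*(-142) = -13/3*(-142) = 1846/3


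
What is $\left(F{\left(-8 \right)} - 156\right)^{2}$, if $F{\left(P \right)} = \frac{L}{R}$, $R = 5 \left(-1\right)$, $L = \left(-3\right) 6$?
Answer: $\frac{580644}{25} \approx 23226.0$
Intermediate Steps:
$L = -18$
$R = -5$
$F{\left(P \right)} = \frac{18}{5}$ ($F{\left(P \right)} = - \frac{18}{-5} = \left(-18\right) \left(- \frac{1}{5}\right) = \frac{18}{5}$)
$\left(F{\left(-8 \right)} - 156\right)^{2} = \left(\frac{18}{5} - 156\right)^{2} = \left(- \frac{762}{5}\right)^{2} = \frac{580644}{25}$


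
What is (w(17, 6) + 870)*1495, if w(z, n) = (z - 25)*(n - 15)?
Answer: 1408290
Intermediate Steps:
w(z, n) = (-25 + z)*(-15 + n)
(w(17, 6) + 870)*1495 = ((375 - 25*6 - 15*17 + 6*17) + 870)*1495 = ((375 - 150 - 255 + 102) + 870)*1495 = (72 + 870)*1495 = 942*1495 = 1408290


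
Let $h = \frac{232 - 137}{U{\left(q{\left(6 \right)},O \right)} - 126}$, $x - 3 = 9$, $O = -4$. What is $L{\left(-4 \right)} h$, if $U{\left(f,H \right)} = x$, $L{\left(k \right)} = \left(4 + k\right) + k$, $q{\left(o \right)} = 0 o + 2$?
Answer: $\frac{10}{3} \approx 3.3333$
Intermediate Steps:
$q{\left(o \right)} = 2$ ($q{\left(o \right)} = 0 + 2 = 2$)
$L{\left(k \right)} = 4 + 2 k$
$x = 12$ ($x = 3 + 9 = 12$)
$U{\left(f,H \right)} = 12$
$h = - \frac{5}{6}$ ($h = \frac{232 - 137}{12 - 126} = \frac{95}{-114} = 95 \left(- \frac{1}{114}\right) = - \frac{5}{6} \approx -0.83333$)
$L{\left(-4 \right)} h = \left(4 + 2 \left(-4\right)\right) \left(- \frac{5}{6}\right) = \left(4 - 8\right) \left(- \frac{5}{6}\right) = \left(-4\right) \left(- \frac{5}{6}\right) = \frac{10}{3}$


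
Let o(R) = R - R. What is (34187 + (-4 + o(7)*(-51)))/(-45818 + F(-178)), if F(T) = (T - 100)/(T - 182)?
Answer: -6152940/8247101 ≈ -0.74607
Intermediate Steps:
o(R) = 0
F(T) = (-100 + T)/(-182 + T)
(34187 + (-4 + o(7)*(-51)))/(-45818 + F(-178)) = (34187 + (-4 + 0*(-51)))/(-45818 + (-100 - 178)/(-182 - 178)) = (34187 + (-4 + 0))/(-45818 - 278/(-360)) = (34187 - 4)/(-45818 - 1/360*(-278)) = 34183/(-45818 + 139/180) = 34183/(-8247101/180) = 34183*(-180/8247101) = -6152940/8247101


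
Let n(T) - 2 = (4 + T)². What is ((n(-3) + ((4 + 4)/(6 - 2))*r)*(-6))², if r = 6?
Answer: 8100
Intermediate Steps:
n(T) = 2 + (4 + T)²
((n(-3) + ((4 + 4)/(6 - 2))*r)*(-6))² = (((2 + (4 - 3)²) + ((4 + 4)/(6 - 2))*6)*(-6))² = (((2 + 1²) + (8/4)*6)*(-6))² = (((2 + 1) + (8*(¼))*6)*(-6))² = ((3 + 2*6)*(-6))² = ((3 + 12)*(-6))² = (15*(-6))² = (-90)² = 8100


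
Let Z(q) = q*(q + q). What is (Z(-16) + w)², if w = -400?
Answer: 12544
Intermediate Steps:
Z(q) = 2*q² (Z(q) = q*(2*q) = 2*q²)
(Z(-16) + w)² = (2*(-16)² - 400)² = (2*256 - 400)² = (512 - 400)² = 112² = 12544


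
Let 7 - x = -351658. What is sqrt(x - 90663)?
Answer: sqrt(261002) ≈ 510.88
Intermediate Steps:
x = 351665 (x = 7 - 1*(-351658) = 7 + 351658 = 351665)
sqrt(x - 90663) = sqrt(351665 - 90663) = sqrt(261002)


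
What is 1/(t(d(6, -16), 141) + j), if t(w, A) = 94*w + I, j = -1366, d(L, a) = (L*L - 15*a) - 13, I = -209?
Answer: 1/23147 ≈ 4.3202e-5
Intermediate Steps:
d(L, a) = -13 + L² - 15*a (d(L, a) = (L² - 15*a) - 13 = -13 + L² - 15*a)
t(w, A) = -209 + 94*w (t(w, A) = 94*w - 209 = -209 + 94*w)
1/(t(d(6, -16), 141) + j) = 1/((-209 + 94*(-13 + 6² - 15*(-16))) - 1366) = 1/((-209 + 94*(-13 + 36 + 240)) - 1366) = 1/((-209 + 94*263) - 1366) = 1/((-209 + 24722) - 1366) = 1/(24513 - 1366) = 1/23147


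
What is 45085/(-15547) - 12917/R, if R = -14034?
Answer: -431902291/218186598 ≈ -1.9795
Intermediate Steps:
45085/(-15547) - 12917/R = 45085/(-15547) - 12917/(-14034) = 45085*(-1/15547) - 12917*(-1/14034) = -45085/15547 + 12917/14034 = -431902291/218186598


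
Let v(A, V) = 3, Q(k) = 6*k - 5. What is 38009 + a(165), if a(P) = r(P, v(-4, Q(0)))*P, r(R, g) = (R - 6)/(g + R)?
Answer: 2137249/56 ≈ 38165.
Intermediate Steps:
Q(k) = -5 + 6*k
r(R, g) = (-6 + R)/(R + g)
a(P) = P*(-6 + P)/(3 + P) (a(P) = ((-6 + P)/(P + 3))*P = ((-6 + P)/(3 + P))*P = P*(-6 + P)/(3 + P))
38009 + a(165) = 38009 + 165*(-6 + 165)/(3 + 165) = 38009 + 165*159/168 = 38009 + 165*(1/168)*159 = 38009 + 8745/56 = 2137249/56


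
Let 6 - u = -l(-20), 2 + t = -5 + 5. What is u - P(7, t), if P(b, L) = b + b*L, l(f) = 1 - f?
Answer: 34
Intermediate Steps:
t = -2 (t = -2 + (-5 + 5) = -2 + 0 = -2)
u = 27 (u = 6 - (-1)*(1 - 1*(-20)) = 6 - (-1)*(1 + 20) = 6 - (-1)*21 = 6 - 1*(-21) = 6 + 21 = 27)
P(b, L) = b + L*b
u - P(7, t) = 27 - 7*(1 - 2) = 27 - 7*(-1) = 27 - 1*(-7) = 27 + 7 = 34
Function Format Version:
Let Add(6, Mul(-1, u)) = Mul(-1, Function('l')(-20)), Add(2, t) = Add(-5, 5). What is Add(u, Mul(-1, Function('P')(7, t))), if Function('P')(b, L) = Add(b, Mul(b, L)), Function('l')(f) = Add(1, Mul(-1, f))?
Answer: 34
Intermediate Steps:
t = -2 (t = Add(-2, Add(-5, 5)) = Add(-2, 0) = -2)
u = 27 (u = Add(6, Mul(-1, Mul(-1, Add(1, Mul(-1, -20))))) = Add(6, Mul(-1, Mul(-1, Add(1, 20)))) = Add(6, Mul(-1, Mul(-1, 21))) = Add(6, Mul(-1, -21)) = Add(6, 21) = 27)
Function('P')(b, L) = Add(b, Mul(L, b))
Add(u, Mul(-1, Function('P')(7, t))) = Add(27, Mul(-1, Mul(7, Add(1, -2)))) = Add(27, Mul(-1, Mul(7, -1))) = Add(27, Mul(-1, -7)) = Add(27, 7) = 34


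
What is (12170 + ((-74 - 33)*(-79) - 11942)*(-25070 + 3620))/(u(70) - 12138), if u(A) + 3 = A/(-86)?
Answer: -1609301230/261049 ≈ -6164.8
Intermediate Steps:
u(A) = -3 - A/86 (u(A) = -3 + A/(-86) = -3 + A*(-1/86) = -3 - A/86)
(12170 + ((-74 - 33)*(-79) - 11942)*(-25070 + 3620))/(u(70) - 12138) = (12170 + ((-74 - 33)*(-79) - 11942)*(-25070 + 3620))/((-3 - 1/86*70) - 12138) = (12170 + (-107*(-79) - 11942)*(-21450))/((-3 - 35/43) - 12138) = (12170 + (8453 - 11942)*(-21450))/(-164/43 - 12138) = (12170 - 3489*(-21450))/(-522098/43) = (12170 + 74839050)*(-43/522098) = 74851220*(-43/522098) = -1609301230/261049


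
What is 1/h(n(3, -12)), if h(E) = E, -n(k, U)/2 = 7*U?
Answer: 1/168 ≈ 0.0059524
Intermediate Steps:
n(k, U) = -14*U
1/h(n(3, -12)) = 1/(-14*(-12)) = 1/168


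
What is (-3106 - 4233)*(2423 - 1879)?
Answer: -3992416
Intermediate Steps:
(-3106 - 4233)*(2423 - 1879) = -7339*544 = -3992416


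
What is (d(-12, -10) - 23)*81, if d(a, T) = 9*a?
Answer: -10611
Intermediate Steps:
(d(-12, -10) - 23)*81 = (9*(-12) - 23)*81 = (-108 - 23)*81 = -131*81 = -10611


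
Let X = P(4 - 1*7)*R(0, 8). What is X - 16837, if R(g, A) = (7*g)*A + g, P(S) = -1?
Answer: -16837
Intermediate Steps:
R(g, A) = g + 7*A*g (R(g, A) = 7*A*g + g = g + 7*A*g)
X = 0 (X = -0*(1 + 7*8) = -0*(1 + 56) = -0*57 = -1*0 = 0)
X - 16837 = 0 - 16837 = -16837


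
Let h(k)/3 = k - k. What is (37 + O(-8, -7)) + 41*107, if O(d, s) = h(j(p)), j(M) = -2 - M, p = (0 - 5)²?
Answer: 4424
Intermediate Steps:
p = 25 (p = (-5)² = 25)
h(k) = 0 (h(k) = 3*(k - k) = 3*0 = 0)
O(d, s) = 0
(37 + O(-8, -7)) + 41*107 = (37 + 0) + 41*107 = 37 + 4387 = 4424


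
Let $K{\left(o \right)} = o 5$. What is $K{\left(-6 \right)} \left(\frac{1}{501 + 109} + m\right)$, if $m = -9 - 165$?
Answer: $\frac{318417}{61} \approx 5220.0$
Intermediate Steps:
$K{\left(o \right)} = 5 o$
$m = -174$ ($m = -9 - 165 = -174$)
$K{\left(-6 \right)} \left(\frac{1}{501 + 109} + m\right) = 5 \left(-6\right) \left(\frac{1}{501 + 109} - 174\right) = - 30 \left(\frac{1}{610} - 174\right) = \left(-30\right) \left(- \frac{106139}{610}\right) = \frac{318417}{61}$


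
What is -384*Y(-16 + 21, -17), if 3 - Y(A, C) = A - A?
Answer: -1152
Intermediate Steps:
Y(A, C) = 3 (Y(A, C) = 3 - (A - A) = 3 - 1*0 = 3 + 0 = 3)
-384*Y(-16 + 21, -17) = -384*3 = -1152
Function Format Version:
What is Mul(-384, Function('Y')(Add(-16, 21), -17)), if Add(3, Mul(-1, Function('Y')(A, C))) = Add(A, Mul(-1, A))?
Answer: -1152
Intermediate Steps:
Function('Y')(A, C) = 3 (Function('Y')(A, C) = Add(3, Mul(-1, Add(A, Mul(-1, A)))) = Add(3, Mul(-1, 0)) = Add(3, 0) = 3)
Mul(-384, Function('Y')(Add(-16, 21), -17)) = Mul(-384, 3) = -1152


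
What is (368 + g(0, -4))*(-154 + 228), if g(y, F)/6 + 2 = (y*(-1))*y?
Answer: 26344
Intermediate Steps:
g(y, F) = -12 - 6*y**2 (g(y, F) = -12 + 6*((y*(-1))*y) = -12 + 6*((-y)*y) = -12 + 6*(-y**2) = -12 - 6*y**2)
(368 + g(0, -4))*(-154 + 228) = (368 + (-12 - 6*0**2))*(-154 + 228) = (368 + (-12 - 6*0))*74 = (368 + (-12 + 0))*74 = (368 - 12)*74 = 356*74 = 26344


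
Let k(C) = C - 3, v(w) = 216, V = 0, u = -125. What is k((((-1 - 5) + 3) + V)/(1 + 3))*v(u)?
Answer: -810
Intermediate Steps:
k(C) = -3 + C
k((((-1 - 5) + 3) + V)/(1 + 3))*v(u) = (-3 + (((-1 - 5) + 3) + 0)/(1 + 3))*216 = (-3 + ((-6 + 3) + 0)/4)*216 = (-3 + (-3 + 0)*(¼))*216 = (-3 - 3*¼)*216 = (-3 - ¾)*216 = -15/4*216 = -810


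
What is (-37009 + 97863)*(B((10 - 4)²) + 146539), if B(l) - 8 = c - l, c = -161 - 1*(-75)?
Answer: 8910546950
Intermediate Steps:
c = -86 (c = -161 + 75 = -86)
B(l) = -78 - l (B(l) = 8 + (-86 - l) = -78 - l)
(-37009 + 97863)*(B((10 - 4)²) + 146539) = (-37009 + 97863)*((-78 - (10 - 4)²) + 146539) = 60854*((-78 - 1*6²) + 146539) = 60854*((-78 - 1*36) + 146539) = 60854*((-78 - 36) + 146539) = 60854*(-114 + 146539) = 60854*146425 = 8910546950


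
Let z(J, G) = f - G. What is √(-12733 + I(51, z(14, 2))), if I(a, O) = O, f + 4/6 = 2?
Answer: I*√114603/3 ≈ 112.84*I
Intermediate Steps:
f = 4/3 (f = -⅔ + 2 = 4/3 ≈ 1.3333)
z(J, G) = 4/3 - G
√(-12733 + I(51, z(14, 2))) = √(-12733 + (4/3 - 1*2)) = √(-12733 + (4/3 - 2)) = √(-12733 - ⅔) = √(-38201/3) = I*√114603/3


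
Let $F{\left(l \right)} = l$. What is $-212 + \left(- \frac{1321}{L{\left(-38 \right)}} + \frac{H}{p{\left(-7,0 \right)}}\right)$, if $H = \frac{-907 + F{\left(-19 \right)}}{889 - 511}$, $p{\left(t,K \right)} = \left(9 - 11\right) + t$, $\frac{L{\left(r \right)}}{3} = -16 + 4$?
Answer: $- \frac{1190927}{6804} \approx -175.03$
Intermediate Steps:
$L{\left(r \right)} = -36$ ($L{\left(r \right)} = 3 \left(-16 + 4\right) = 3 \left(-12\right) = -36$)
$p{\left(t,K \right)} = -2 + t$ ($p{\left(t,K \right)} = \left(9 - 11\right) + t = -2 + t$)
$H = - \frac{463}{189}$ ($H = \frac{-907 - 19}{889 - 511} = - \frac{926}{378} = \left(-926\right) \frac{1}{378} = - \frac{463}{189} \approx -2.4497$)
$-212 + \left(- \frac{1321}{L{\left(-38 \right)}} + \frac{H}{p{\left(-7,0 \right)}}\right) = -212 - \left(- \frac{1321}{36} + \frac{463}{189 \left(-2 - 7\right)}\right) = -212 - \left(- \frac{1321}{36} + \frac{463}{189 \left(-9\right)}\right) = -212 + \left(\frac{1321}{36} - - \frac{463}{1701}\right) = -212 + \left(\frac{1321}{36} + \frac{463}{1701}\right) = -212 + \frac{251521}{6804} = - \frac{1190927}{6804}$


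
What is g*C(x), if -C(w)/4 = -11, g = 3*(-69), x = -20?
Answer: -9108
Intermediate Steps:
g = -207
C(w) = 44 (C(w) = -4*(-11) = 44)
g*C(x) = -207*44 = -9108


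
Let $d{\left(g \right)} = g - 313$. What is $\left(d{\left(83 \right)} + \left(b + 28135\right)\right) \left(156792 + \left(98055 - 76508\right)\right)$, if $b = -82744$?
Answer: $-9779932421$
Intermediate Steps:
$d{\left(g \right)} = -313 + g$ ($d{\left(g \right)} = g - 313 = -313 + g$)
$\left(d{\left(83 \right)} + \left(b + 28135\right)\right) \left(156792 + \left(98055 - 76508\right)\right) = \left(\left(-313 + 83\right) + \left(-82744 + 28135\right)\right) \left(156792 + \left(98055 - 76508\right)\right) = \left(-230 - 54609\right) \left(156792 + \left(98055 - 76508\right)\right) = - 54839 \left(156792 + 21547\right) = \left(-54839\right) 178339 = -9779932421$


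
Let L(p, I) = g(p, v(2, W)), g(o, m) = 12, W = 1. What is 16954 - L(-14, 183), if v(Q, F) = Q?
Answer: 16942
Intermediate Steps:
L(p, I) = 12
16954 - L(-14, 183) = 16954 - 1*12 = 16954 - 12 = 16942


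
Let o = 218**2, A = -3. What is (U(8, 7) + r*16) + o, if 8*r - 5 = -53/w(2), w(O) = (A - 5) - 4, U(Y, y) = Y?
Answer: 285305/6 ≈ 47551.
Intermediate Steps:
w(O) = -12 (w(O) = (-3 - 5) - 4 = -8 - 4 = -12)
r = 113/96 (r = 5/8 + (-53/(-12))/8 = 5/8 + (-53*(-1/12))/8 = 5/8 + (1/8)*(53/12) = 5/8 + 53/96 = 113/96 ≈ 1.1771)
o = 47524
(U(8, 7) + r*16) + o = (8 + (113/96)*16) + 47524 = (8 + 113/6) + 47524 = 161/6 + 47524 = 285305/6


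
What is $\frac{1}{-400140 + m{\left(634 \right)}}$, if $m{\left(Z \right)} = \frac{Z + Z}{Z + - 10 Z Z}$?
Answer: $- \frac{6339}{2536487462} \approx -2.4991 \cdot 10^{-6}$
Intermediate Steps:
$m{\left(Z \right)} = \frac{2 Z}{Z - 10 Z^{2}}$
$\frac{1}{-400140 + m{\left(634 \right)}} = \frac{1}{-400140 - \frac{2}{-1 + 10 \cdot 634}} = \frac{1}{-400140 - \frac{2}{-1 + 6340}} = \frac{1}{-400140 - \frac{2}{6339}} = \frac{1}{- \frac{2536487462}{6339}} = - \frac{6339}{2536487462}$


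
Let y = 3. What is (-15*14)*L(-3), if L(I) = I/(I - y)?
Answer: -105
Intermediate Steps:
L(I) = I/(-3 + I) (L(I) = I/(I - 1*3) = I/(I - 3) = I/(-3 + I))
(-15*14)*L(-3) = (-15*14)*(-3/(-3 - 3)) = -(-630)/(-6) = -(-630)*(-1)/6 = -210*½ = -105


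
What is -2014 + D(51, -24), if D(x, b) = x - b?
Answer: -1939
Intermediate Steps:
-2014 + D(51, -24) = -2014 + (51 - 1*(-24)) = -2014 + (51 + 24) = -2014 + 75 = -1939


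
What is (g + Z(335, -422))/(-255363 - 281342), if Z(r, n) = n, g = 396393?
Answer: -395971/536705 ≈ -0.73778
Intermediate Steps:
(g + Z(335, -422))/(-255363 - 281342) = (396393 - 422)/(-255363 - 281342) = 395971/(-536705) = 395971*(-1/536705) = -395971/536705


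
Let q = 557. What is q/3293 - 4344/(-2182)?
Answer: 7760083/3592663 ≈ 2.1600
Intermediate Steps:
q/3293 - 4344/(-2182) = 557/3293 - 4344/(-2182) = 557*(1/3293) - 4344*(-1/2182) = 557/3293 + 2172/1091 = 7760083/3592663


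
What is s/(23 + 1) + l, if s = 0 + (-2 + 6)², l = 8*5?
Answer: 122/3 ≈ 40.667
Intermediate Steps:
l = 40
s = 16 (s = 0 + 4² = 0 + 16 = 16)
s/(23 + 1) + l = 16/(23 + 1) + 40 = 16/24 + 40 = (1/24)*16 + 40 = ⅔ + 40 = 122/3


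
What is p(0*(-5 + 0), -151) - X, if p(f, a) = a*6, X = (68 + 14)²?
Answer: -7630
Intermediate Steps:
X = 6724 (X = 82² = 6724)
p(f, a) = 6*a
p(0*(-5 + 0), -151) - X = 6*(-151) - 1*6724 = -906 - 6724 = -7630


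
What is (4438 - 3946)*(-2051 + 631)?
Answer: -698640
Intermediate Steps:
(4438 - 3946)*(-2051 + 631) = 492*(-1420) = -698640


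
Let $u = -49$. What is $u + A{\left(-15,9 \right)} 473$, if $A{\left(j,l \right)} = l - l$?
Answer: $-49$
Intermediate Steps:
$A{\left(j,l \right)} = 0$
$u + A{\left(-15,9 \right)} 473 = -49 + 0 \cdot 473 = -49 + 0 = -49$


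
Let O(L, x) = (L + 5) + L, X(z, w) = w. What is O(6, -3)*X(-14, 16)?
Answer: 272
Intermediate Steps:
O(L, x) = 5 + 2*L (O(L, x) = (5 + L) + L = 5 + 2*L)
O(6, -3)*X(-14, 16) = (5 + 2*6)*16 = (5 + 12)*16 = 17*16 = 272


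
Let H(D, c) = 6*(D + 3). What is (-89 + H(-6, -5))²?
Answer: 11449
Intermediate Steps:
H(D, c) = 18 + 6*D (H(D, c) = 6*(3 + D) = 18 + 6*D)
(-89 + H(-6, -5))² = (-89 + (18 + 6*(-6)))² = (-89 + (18 - 36))² = (-89 - 18)² = (-107)² = 11449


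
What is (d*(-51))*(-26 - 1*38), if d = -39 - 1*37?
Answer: -248064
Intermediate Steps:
d = -76 (d = -39 - 37 = -76)
(d*(-51))*(-26 - 1*38) = (-76*(-51))*(-26 - 1*38) = 3876*(-26 - 38) = 3876*(-64) = -248064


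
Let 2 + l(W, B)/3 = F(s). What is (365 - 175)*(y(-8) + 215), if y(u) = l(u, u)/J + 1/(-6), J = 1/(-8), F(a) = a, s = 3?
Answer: 108775/3 ≈ 36258.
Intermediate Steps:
l(W, B) = 3 (l(W, B) = -6 + 3*3 = -6 + 9 = 3)
J = -⅛ ≈ -0.12500
y(u) = -145/6 (y(u) = 3/(-⅛) + 1/(-6) = 3*(-8) + 1*(-⅙) = -24 - ⅙ = -145/6)
(365 - 175)*(y(-8) + 215) = (365 - 175)*(-145/6 + 215) = 190*(1145/6) = 108775/3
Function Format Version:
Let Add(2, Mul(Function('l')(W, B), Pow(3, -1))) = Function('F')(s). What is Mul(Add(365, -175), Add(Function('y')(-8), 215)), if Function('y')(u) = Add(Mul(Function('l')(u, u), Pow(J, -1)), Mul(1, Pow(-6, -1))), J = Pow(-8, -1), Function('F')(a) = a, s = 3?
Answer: Rational(108775, 3) ≈ 36258.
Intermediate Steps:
Function('l')(W, B) = 3 (Function('l')(W, B) = Add(-6, Mul(3, 3)) = Add(-6, 9) = 3)
J = Rational(-1, 8) ≈ -0.12500
Function('y')(u) = Rational(-145, 6) (Function('y')(u) = Add(Mul(3, Pow(Rational(-1, 8), -1)), Mul(1, Pow(-6, -1))) = Add(Mul(3, -8), Mul(1, Rational(-1, 6))) = Add(-24, Rational(-1, 6)) = Rational(-145, 6))
Mul(Add(365, -175), Add(Function('y')(-8), 215)) = Mul(Add(365, -175), Add(Rational(-145, 6), 215)) = Mul(190, Rational(1145, 6)) = Rational(108775, 3)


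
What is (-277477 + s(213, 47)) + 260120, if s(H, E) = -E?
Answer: -17404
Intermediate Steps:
(-277477 + s(213, 47)) + 260120 = (-277477 - 1*47) + 260120 = (-277477 - 47) + 260120 = -277524 + 260120 = -17404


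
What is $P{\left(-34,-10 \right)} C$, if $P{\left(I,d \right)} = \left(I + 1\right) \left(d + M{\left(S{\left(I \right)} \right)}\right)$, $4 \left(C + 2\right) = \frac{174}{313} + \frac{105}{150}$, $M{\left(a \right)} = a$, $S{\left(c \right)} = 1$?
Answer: $- \frac{6269373}{12520} \approx -500.75$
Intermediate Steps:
$C = - \frac{21109}{12520}$ ($C = -2 + \frac{\frac{174}{313} + \frac{105}{150}}{4} = -2 + \frac{174 \cdot \frac{1}{313} + 105 \cdot \frac{1}{150}}{4} = -2 + \frac{\frac{174}{313} + \frac{7}{10}}{4} = -2 + \frac{1}{4} \cdot \frac{3931}{3130} = -2 + \frac{3931}{12520} = - \frac{21109}{12520} \approx -1.686$)
$P{\left(I,d \right)} = \left(1 + I\right) \left(1 + d\right)$ ($P{\left(I,d \right)} = \left(I + 1\right) \left(d + 1\right) = \left(1 + I\right) \left(1 + d\right)$)
$P{\left(-34,-10 \right)} C = \left(1 - 34 - 10 - -340\right) \left(- \frac{21109}{12520}\right) = \left(1 - 34 - 10 + 340\right) \left(- \frac{21109}{12520}\right) = 297 \left(- \frac{21109}{12520}\right) = - \frac{6269373}{12520}$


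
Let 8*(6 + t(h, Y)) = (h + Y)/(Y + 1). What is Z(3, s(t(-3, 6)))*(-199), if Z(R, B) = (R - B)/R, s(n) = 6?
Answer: 199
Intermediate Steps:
t(h, Y) = -6 + (Y + h)/(8*(1 + Y)) (t(h, Y) = -6 + ((h + Y)/(Y + 1))/8 = -6 + ((Y + h)/(1 + Y))/8 = -6 + (Y + h)/(8*(1 + Y)))
Z(R, B) = (R - B)/R
Z(3, s(t(-3, 6)))*(-199) = ((3 - 1*6)/3)*(-199) = ((3 - 6)/3)*(-199) = ((1/3)*(-3))*(-199) = -1*(-199) = 199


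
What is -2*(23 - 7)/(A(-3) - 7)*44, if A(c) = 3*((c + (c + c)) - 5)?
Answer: 1408/49 ≈ 28.735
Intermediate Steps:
A(c) = -15 + 9*c (A(c) = 3*((c + 2*c) - 5) = 3*(3*c - 5) = 3*(-5 + 3*c) = -15 + 9*c)
-2*(23 - 7)/(A(-3) - 7)*44 = -2*(23 - 7)/((-15 + 9*(-3)) - 7)*44 = -32/((-15 - 27) - 7)*44 = -32/(-42 - 7)*44 = -32/(-49)*44 = -32*(-1)/49*44 = -2*(-16/49)*44 = (32/49)*44 = 1408/49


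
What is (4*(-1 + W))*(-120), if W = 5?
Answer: -1920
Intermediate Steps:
(4*(-1 + W))*(-120) = (4*(-1 + 5))*(-120) = (4*4)*(-120) = 16*(-120) = -1920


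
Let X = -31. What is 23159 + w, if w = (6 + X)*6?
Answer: 23009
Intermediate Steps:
w = -150 (w = (6 - 31)*6 = -25*6 = -150)
23159 + w = 23159 - 150 = 23009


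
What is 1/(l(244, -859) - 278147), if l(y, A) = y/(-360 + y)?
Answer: -29/8066324 ≈ -3.5952e-6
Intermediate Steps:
1/(l(244, -859) - 278147) = 1/(244/(-360 + 244) - 278147) = 1/(244/(-116) - 278147) = 1/(244*(-1/116) - 278147) = 1/(-61/29 - 278147) = 1/(-8066324/29) = -29/8066324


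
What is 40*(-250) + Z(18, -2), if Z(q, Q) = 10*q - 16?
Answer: -9836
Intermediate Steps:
Z(q, Q) = -16 + 10*q
40*(-250) + Z(18, -2) = 40*(-250) + (-16 + 10*18) = -10000 + (-16 + 180) = -10000 + 164 = -9836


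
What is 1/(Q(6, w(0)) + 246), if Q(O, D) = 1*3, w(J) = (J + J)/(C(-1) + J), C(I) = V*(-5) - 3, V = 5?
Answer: 1/249 ≈ 0.0040161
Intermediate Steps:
C(I) = -28 (C(I) = 5*(-5) - 3 = -25 - 3 = -28)
w(J) = 2*J/(-28 + J) (w(J) = (J + J)/(-28 + J) = (2*J)/(-28 + J) = 2*J/(-28 + J))
Q(O, D) = 3
1/(Q(6, w(0)) + 246) = 1/(3 + 246) = 1/249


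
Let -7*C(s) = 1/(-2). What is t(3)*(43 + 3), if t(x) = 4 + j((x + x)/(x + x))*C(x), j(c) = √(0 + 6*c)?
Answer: 184 + 23*√6/7 ≈ 192.05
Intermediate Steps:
j(c) = √6*√c (j(c) = √(6*c) = √6*√c)
C(s) = 1/14 (C(s) = -⅐/(-2) = -⅐*(-½) = 1/14)
t(x) = 4 + √6/14 (t(x) = 4 + (√6*√((x + x)/(x + x)))*(1/14) = 4 + (√6*√((2*x)/((2*x))))*(1/14) = 4 + (√6*√((2*x)*(1/(2*x))))*(1/14) = 4 + (√6*√1)*(1/14) = 4 + (√6*1)*(1/14) = 4 + √6*(1/14) = 4 + √6/14)
t(3)*(43 + 3) = (4 + √6/14)*(43 + 3) = (4 + √6/14)*46 = 184 + 23*√6/7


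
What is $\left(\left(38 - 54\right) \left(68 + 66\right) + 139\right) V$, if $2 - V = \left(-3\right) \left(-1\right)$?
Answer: $2005$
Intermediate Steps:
$V = -1$ ($V = 2 - \left(-3\right) \left(-1\right) = 2 - 3 = -1$)
$\left(\left(38 - 54\right) \left(68 + 66\right) + 139\right) V = \left(\left(38 - 54\right) \left(68 + 66\right) + 139\right) \left(-1\right) = \left(\left(-16\right) 134 + 139\right) \left(-1\right) = \left(-2144 + 139\right) \left(-1\right) = \left(-2005\right) \left(-1\right) = 2005$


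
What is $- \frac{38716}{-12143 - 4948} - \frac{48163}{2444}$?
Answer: $- \frac{728531929}{41770404} \approx -17.441$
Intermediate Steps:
$- \frac{38716}{-12143 - 4948} - \frac{48163}{2444} = - \frac{38716}{-17091} - \frac{48163}{2444} = \left(-38716\right) \left(- \frac{1}{17091}\right) - \frac{48163}{2444} = \frac{38716}{17091} - \frac{48163}{2444} = - \frac{728531929}{41770404}$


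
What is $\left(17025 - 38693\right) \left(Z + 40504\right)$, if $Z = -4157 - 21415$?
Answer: $-323546576$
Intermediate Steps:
$Z = -25572$ ($Z = -4157 - 21415 = -25572$)
$\left(17025 - 38693\right) \left(Z + 40504\right) = \left(17025 - 38693\right) \left(-25572 + 40504\right) = \left(-21668\right) 14932 = -323546576$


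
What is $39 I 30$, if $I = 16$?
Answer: $18720$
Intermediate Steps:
$39 I 30 = 39 \cdot 16 \cdot 30 = 624 \cdot 30 = 18720$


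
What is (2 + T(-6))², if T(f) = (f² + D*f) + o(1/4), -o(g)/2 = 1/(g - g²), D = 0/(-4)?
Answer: 6724/9 ≈ 747.11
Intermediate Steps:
D = 0 (D = 0*(-¼) = 0)
o(g) = -2/(g - g²)
T(f) = -32/3 + f² (T(f) = (f² + 0*f) + 2/((1/4)*(-1 + 1/4)) = (f² + 0) + 2/((¼)*(-1 + ¼)) = f² + 2*4/(-¾) = f² + 2*4*(-4/3) = f² - 32/3 = -32/3 + f²)
(2 + T(-6))² = (2 + (-32/3 + (-6)²))² = (2 + (-32/3 + 36))² = (2 + 76/3)² = (82/3)² = 6724/9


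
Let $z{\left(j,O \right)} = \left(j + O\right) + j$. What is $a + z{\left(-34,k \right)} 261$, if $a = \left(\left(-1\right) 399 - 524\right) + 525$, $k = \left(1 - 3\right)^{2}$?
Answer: $-17102$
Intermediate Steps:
$k = 4$ ($k = \left(-2\right)^{2} = 4$)
$z{\left(j,O \right)} = O + 2 j$ ($z{\left(j,O \right)} = \left(O + j\right) + j = O + 2 j$)
$a = -398$ ($a = \left(-399 - 524\right) + 525 = -923 + 525 = -398$)
$a + z{\left(-34,k \right)} 261 = -398 + \left(4 + 2 \left(-34\right)\right) 261 = -398 + \left(4 - 68\right) 261 = -398 - 16704 = -17102$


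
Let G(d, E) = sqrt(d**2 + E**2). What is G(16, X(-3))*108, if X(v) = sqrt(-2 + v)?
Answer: 108*sqrt(251) ≈ 1711.0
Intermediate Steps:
G(d, E) = sqrt(E**2 + d**2)
G(16, X(-3))*108 = sqrt((sqrt(-2 - 3))**2 + 16**2)*108 = sqrt((sqrt(-5))**2 + 256)*108 = sqrt((I*sqrt(5))**2 + 256)*108 = sqrt(-5 + 256)*108 = sqrt(251)*108 = 108*sqrt(251)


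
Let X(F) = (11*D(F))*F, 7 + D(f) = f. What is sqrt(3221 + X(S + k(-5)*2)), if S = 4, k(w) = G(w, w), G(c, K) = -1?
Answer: sqrt(3111) ≈ 55.776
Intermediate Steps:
k(w) = -1
D(f) = -7 + f
X(F) = F*(-77 + 11*F) (X(F) = (11*(-7 + F))*F = (-77 + 11*F)*F = F*(-77 + 11*F))
sqrt(3221 + X(S + k(-5)*2)) = sqrt(3221 + 11*(4 - 1*2)*(-7 + (4 - 1*2))) = sqrt(3221 + 11*(4 - 2)*(-7 + (4 - 2))) = sqrt(3221 + 11*2*(-7 + 2)) = sqrt(3221 + 11*2*(-5)) = sqrt(3221 - 110) = sqrt(3111)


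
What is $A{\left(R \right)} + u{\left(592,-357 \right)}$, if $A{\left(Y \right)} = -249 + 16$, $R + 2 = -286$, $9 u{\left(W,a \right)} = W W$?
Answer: $\frac{348367}{9} \approx 38707.0$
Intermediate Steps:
$u{\left(W,a \right)} = \frac{W^{2}}{9}$ ($u{\left(W,a \right)} = \frac{W W}{9} = \frac{W^{2}}{9}$)
$R = -288$ ($R = -2 - 286 = -288$)
$A{\left(Y \right)} = -233$
$A{\left(R \right)} + u{\left(592,-357 \right)} = -233 + \frac{592^{2}}{9} = -233 + \frac{1}{9} \cdot 350464 = -233 + \frac{350464}{9} = \frac{348367}{9}$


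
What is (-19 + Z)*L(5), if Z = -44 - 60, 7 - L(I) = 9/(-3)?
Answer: -1230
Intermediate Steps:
L(I) = 10 (L(I) = 7 - 9/(-3) = 7 - 9*(-1)/3 = 7 - 1*(-3) = 7 + 3 = 10)
Z = -104
(-19 + Z)*L(5) = (-19 - 104)*10 = -123*10 = -1230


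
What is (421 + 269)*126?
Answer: 86940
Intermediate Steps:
(421 + 269)*126 = 690*126 = 86940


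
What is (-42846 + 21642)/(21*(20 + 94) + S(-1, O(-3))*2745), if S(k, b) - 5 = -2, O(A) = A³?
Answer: -2356/1181 ≈ -1.9949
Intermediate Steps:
S(k, b) = 3 (S(k, b) = 5 - 2 = 3)
(-42846 + 21642)/(21*(20 + 94) + S(-1, O(-3))*2745) = (-42846 + 21642)/(21*(20 + 94) + 3*2745) = -21204/(21*114 + 8235) = -21204/(2394 + 8235) = -21204/10629 = -21204*1/10629 = -2356/1181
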